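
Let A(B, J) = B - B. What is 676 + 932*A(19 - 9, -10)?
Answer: 676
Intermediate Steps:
A(B, J) = 0
676 + 932*A(19 - 9, -10) = 676 + 932*0 = 676 + 0 = 676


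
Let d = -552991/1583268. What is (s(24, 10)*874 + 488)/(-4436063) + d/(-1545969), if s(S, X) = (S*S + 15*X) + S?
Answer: -1605648384528077263/10858077086370253596 ≈ -0.14788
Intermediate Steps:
d = -552991/1583268 (d = -552991*1/1583268 = -552991/1583268 ≈ -0.34927)
s(S, X) = S + S**2 + 15*X (s(S, X) = (S**2 + 15*X) + S = S + S**2 + 15*X)
(s(24, 10)*874 + 488)/(-4436063) + d/(-1545969) = ((24 + 24**2 + 15*10)*874 + 488)/(-4436063) - 552991/1583268/(-1545969) = ((24 + 576 + 150)*874 + 488)*(-1/4436063) - 552991/1583268*(-1/1545969) = (750*874 + 488)*(-1/4436063) + 552991/2447683246692 = (655500 + 488)*(-1/4436063) + 552991/2447683246692 = 655988*(-1/4436063) + 552991/2447683246692 = -655988/4436063 + 552991/2447683246692 = -1605648384528077263/10858077086370253596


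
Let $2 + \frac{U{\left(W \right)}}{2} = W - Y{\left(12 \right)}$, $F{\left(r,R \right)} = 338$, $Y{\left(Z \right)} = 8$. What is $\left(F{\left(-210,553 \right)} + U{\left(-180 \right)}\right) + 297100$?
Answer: $297058$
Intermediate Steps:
$U{\left(W \right)} = -20 + 2 W$ ($U{\left(W \right)} = -4 + 2 \left(W - 8\right) = -4 + 2 \left(-8 + W\right) = -4 + \left(-16 + 2 W\right) = -20 + 2 W$)
$\left(F{\left(-210,553 \right)} + U{\left(-180 \right)}\right) + 297100 = \left(338 + \left(-20 + 2 \left(-180\right)\right)\right) + 297100 = \left(338 - 380\right) + 297100 = -42 + 297100 = 297058$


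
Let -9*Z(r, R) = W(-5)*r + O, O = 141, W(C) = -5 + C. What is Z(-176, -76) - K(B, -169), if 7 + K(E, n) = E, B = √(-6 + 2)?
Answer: -1838/9 - 2*I ≈ -204.22 - 2.0*I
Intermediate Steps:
B = 2*I (B = √(-4) = 2*I ≈ 2.0*I)
Z(r, R) = -47/3 + 10*r/9 (Z(r, R) = -((-5 - 5)*r + 141)/9 = -(-10*r + 141)/9 = -(141 - 10*r)/9 = -47/3 + 10*r/9)
K(E, n) = -7 + E
Z(-176, -76) - K(B, -169) = (-47/3 + (10/9)*(-176)) - (-7 + 2*I) = (-47/3 - 1760/9) + (7 - 2*I) = -1901/9 + (7 - 2*I) = -1838/9 - 2*I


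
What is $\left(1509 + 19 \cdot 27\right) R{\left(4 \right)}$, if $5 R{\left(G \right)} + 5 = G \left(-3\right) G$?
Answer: $- \frac{107166}{5} \approx -21433.0$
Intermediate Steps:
$R{\left(G \right)} = -1 - \frac{3 G^{2}}{5}$ ($R{\left(G \right)} = -1 + \frac{G \left(-3\right) G}{5} = -1 + \frac{- 3 G G}{5} = -1 + \frac{\left(-3\right) G^{2}}{5} = -1 - \frac{3 G^{2}}{5}$)
$\left(1509 + 19 \cdot 27\right) R{\left(4 \right)} = \left(1509 + 19 \cdot 27\right) \left(-1 - \frac{3 \cdot 4^{2}}{5}\right) = \left(1509 + 513\right) \left(-1 - \frac{48}{5}\right) = 2022 \left(-1 - \frac{48}{5}\right) = 2022 \left(- \frac{53}{5}\right) = - \frac{107166}{5}$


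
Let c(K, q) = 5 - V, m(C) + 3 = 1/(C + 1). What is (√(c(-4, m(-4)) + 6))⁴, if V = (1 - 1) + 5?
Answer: 36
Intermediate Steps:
m(C) = -3 + 1/(1 + C) (m(C) = -3 + 1/(C + 1) = -3 + 1/(1 + C))
V = 5 (V = 0 + 5 = 5)
c(K, q) = 0 (c(K, q) = 5 - 1*5 = 5 - 5 = 0)
(√(c(-4, m(-4)) + 6))⁴ = (√(0 + 6))⁴ = (√6)⁴ = 36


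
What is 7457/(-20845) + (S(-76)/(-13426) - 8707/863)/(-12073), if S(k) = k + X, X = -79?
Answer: -1040692032677953/2915912842565030 ≈ -0.35690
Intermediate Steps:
S(k) = -79 + k (S(k) = k - 79 = -79 + k)
7457/(-20845) + (S(-76)/(-13426) - 8707/863)/(-12073) = 7457/(-20845) + ((-79 - 76)/(-13426) - 8707/863)/(-12073) = 7457*(-1/20845) + (-155*(-1/13426) - 8707*1/863)*(-1/12073) = -7457/20845 + (155/13426 - 8707/863)*(-1/12073) = -7457/20845 - 116766417/11586638*(-1/12073) = -7457/20845 + 116766417/139885480574 = -1040692032677953/2915912842565030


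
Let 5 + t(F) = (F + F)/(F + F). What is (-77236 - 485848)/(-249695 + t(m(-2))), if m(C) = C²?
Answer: 563084/249699 ≈ 2.2551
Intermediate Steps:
t(F) = -4 (t(F) = -5 + (F + F)/(F + F) = -5 + (2*F)/((2*F)) = -5 + (2*F)*(1/(2*F)) = -5 + 1 = -4)
(-77236 - 485848)/(-249695 + t(m(-2))) = (-77236 - 485848)/(-249695 - 4) = -563084/(-249699) = -563084*(-1/249699) = 563084/249699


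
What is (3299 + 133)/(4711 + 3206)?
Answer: 88/203 ≈ 0.43350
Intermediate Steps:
(3299 + 133)/(4711 + 3206) = 3432/7917 = 3432*(1/7917) = 88/203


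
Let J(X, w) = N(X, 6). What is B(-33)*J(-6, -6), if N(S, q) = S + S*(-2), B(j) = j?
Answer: -198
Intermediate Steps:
N(S, q) = -S (N(S, q) = S - 2*S = -S)
J(X, w) = -X
B(-33)*J(-6, -6) = -(-33)*(-6) = -33*6 = -198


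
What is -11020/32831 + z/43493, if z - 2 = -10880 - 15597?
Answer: -1348493585/1427918683 ≈ -0.94438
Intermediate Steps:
z = -26475 (z = 2 + (-10880 - 15597) = 2 - 26477 = -26475)
-11020/32831 + z/43493 = -11020/32831 - 26475/43493 = -1348493585/1427918683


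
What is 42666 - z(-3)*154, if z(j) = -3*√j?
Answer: 42666 + 462*I*√3 ≈ 42666.0 + 800.21*I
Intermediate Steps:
42666 - z(-3)*154 = 42666 - (-3*I*√3)*154 = 42666 - (-462)*I*√3 = 42666 + 462*I*√3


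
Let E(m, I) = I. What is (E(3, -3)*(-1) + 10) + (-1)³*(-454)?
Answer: 467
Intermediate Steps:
(E(3, -3)*(-1) + 10) + (-1)³*(-454) = (-3*(-1) + 10) + (-1)³*(-454) = (3 + 10) - 1*(-454) = 13 + 454 = 467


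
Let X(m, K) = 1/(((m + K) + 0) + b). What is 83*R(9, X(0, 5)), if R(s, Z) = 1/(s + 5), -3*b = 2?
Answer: 83/14 ≈ 5.9286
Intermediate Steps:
b = -⅔ (b = -⅓*2 = -⅔ ≈ -0.66667)
X(m, K) = 1/(-⅔ + K + m) (X(m, K) = 1/(((m + K) + 0) - ⅔) = 1/(((K + m) + 0) - ⅔) = 1/((K + m) - ⅔) = 1/(-⅔ + K + m))
R(s, Z) = 1/(5 + s)
83*R(9, X(0, 5)) = 83/(5 + 9) = 83/14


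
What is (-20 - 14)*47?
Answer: -1598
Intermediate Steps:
(-20 - 14)*47 = -34*47 = -1598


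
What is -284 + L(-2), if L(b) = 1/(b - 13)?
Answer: -4261/15 ≈ -284.07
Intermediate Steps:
L(b) = 1/(-13 + b)
-284 + L(-2) = -284 + 1/(-13 - 2) = -284 + 1/(-15) = -284 - 1/15 = -4261/15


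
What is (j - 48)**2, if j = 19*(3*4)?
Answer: 32400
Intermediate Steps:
j = 228 (j = 19*12 = 228)
(j - 48)**2 = (228 - 48)**2 = 180**2 = 32400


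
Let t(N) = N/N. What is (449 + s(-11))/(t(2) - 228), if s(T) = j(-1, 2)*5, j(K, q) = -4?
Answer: -429/227 ≈ -1.8899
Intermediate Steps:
t(N) = 1
s(T) = -20 (s(T) = -4*5 = -20)
(449 + s(-11))/(t(2) - 228) = (449 - 20)/(1 - 228) = 429/(-227) = 429*(-1/227) = -429/227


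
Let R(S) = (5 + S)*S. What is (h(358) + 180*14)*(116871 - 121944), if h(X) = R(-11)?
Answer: -13118778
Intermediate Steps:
R(S) = S*(5 + S)
h(X) = 66 (h(X) = -11*(5 - 11) = -11*(-6) = 66)
(h(358) + 180*14)*(116871 - 121944) = (66 + 180*14)*(116871 - 121944) = (66 + 2520)*(-5073) = 2586*(-5073) = -13118778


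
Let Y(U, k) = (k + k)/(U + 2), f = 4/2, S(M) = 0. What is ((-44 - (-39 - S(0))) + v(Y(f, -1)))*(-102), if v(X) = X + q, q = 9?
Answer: -357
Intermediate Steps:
f = 2 (f = 4*(1/2) = 2)
Y(U, k) = 2*k/(2 + U) (Y(U, k) = (2*k)/(2 + U) = 2*k/(2 + U))
v(X) = 9 + X (v(X) = X + 9 = 9 + X)
((-44 - (-39 - S(0))) + v(Y(f, -1)))*(-102) = ((-44 - (-39 - 1*0)) + (9 + 2*(-1)/(2 + 2)))*(-102) = ((-44 - (-39 + 0)) + (9 + 2*(-1)/4))*(-102) = ((-44 - 1*(-39)) + (9 + 2*(-1)*(1/4)))*(-102) = ((-44 + 39) + (9 - 1/2))*(-102) = (-5 + 17/2)*(-102) = (7/2)*(-102) = -357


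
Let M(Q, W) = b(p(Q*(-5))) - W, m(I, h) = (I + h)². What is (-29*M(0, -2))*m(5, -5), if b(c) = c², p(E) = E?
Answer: 0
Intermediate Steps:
M(Q, W) = -W + 25*Q² (M(Q, W) = (Q*(-5))² - W = (-5*Q)² - W = 25*Q² - W = -W + 25*Q²)
(-29*M(0, -2))*m(5, -5) = (-29*(-1*(-2) + 25*0²))*(5 - 5)² = -29*(2 + 25*0)*0² = -29*(2 + 0)*0 = -29*2*0 = -58*0 = 0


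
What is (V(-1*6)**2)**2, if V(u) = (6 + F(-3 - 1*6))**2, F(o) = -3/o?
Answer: 16983563041/6561 ≈ 2.5886e+6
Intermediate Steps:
V(u) = 361/9 (V(u) = (6 - 3/(-3 - 1*6))**2 = (6 - 3/(-3 - 6))**2 = (6 - 3/(-9))**2 = (6 - 3*(-1/9))**2 = (6 + 1/3)**2 = (19/3)**2 = 361/9)
(V(-1*6)**2)**2 = ((361/9)**2)**2 = (130321/81)**2 = 16983563041/6561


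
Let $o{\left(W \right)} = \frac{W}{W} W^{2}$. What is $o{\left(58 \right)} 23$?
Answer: $77372$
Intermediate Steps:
$o{\left(W \right)} = W^{2}$ ($o{\left(W \right)} = 1 W^{2} = W^{2}$)
$o{\left(58 \right)} 23 = 58^{2} \cdot 23 = 3364 \cdot 23 = 77372$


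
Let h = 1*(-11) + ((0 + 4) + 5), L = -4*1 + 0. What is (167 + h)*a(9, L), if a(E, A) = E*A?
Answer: -5940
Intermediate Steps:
L = -4 (L = -4 + 0 = -4)
a(E, A) = A*E
h = -2 (h = -11 + (4 + 5) = -11 + 9 = -2)
(167 + h)*a(9, L) = (167 - 2)*(-4*9) = 165*(-36) = -5940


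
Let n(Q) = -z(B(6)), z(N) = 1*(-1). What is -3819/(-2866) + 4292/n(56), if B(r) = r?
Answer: 12304691/2866 ≈ 4293.3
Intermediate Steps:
z(N) = -1
n(Q) = 1 (n(Q) = -1*(-1) = 1)
-3819/(-2866) + 4292/n(56) = -3819/(-2866) + 4292/1 = -3819*(-1/2866) + 4292*1 = 3819/2866 + 4292 = 12304691/2866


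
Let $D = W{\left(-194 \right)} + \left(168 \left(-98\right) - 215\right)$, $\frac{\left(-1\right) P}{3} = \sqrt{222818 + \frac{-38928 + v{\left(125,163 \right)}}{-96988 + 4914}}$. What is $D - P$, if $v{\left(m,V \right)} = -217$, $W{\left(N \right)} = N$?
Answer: $-16873 + \frac{3 \sqrt{1888970266276098}}{92074} \approx -15457.0$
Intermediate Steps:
$P = - \frac{3 \sqrt{1888970266276098}}{92074}$ ($P = - 3 \sqrt{222818 + \frac{-38928 - 217}{-96988 + 4914}} = - 3 \sqrt{222818 - \frac{39145}{-92074}} = - 3 \sqrt{222818 - - \frac{39145}{92074}} = - 3 \sqrt{222818 + \frac{39145}{92074}} = - 3 \sqrt{\frac{20515783677}{92074}} = - 3 \frac{\sqrt{1888970266276098}}{92074} = - \frac{3 \sqrt{1888970266276098}}{92074} \approx -1416.1$)
$D = -16873$ ($D = -194 + \left(168 \left(-98\right) - 215\right) = -194 - 16679 = -16873$)
$D - P = -16873 - - \frac{3 \sqrt{1888970266276098}}{92074} = -16873 + \frac{3 \sqrt{1888970266276098}}{92074}$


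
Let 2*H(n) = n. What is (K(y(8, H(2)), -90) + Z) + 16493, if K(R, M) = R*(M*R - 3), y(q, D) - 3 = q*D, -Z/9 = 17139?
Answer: -148681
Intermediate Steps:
Z = -154251 (Z = -9*17139 = -154251)
H(n) = n/2
y(q, D) = 3 + D*q (y(q, D) = 3 + q*D = 3 + D*q)
K(R, M) = R*(-3 + M*R)
(K(y(8, H(2)), -90) + Z) + 16493 = ((3 + ((½)*2)*8)*(-3 - 90*(3 + ((½)*2)*8)) - 154251) + 16493 = ((3 + 1*8)*(-3 - 90*(3 + 1*8)) - 154251) + 16493 = ((3 + 8)*(-3 - 90*(3 + 8)) - 154251) + 16493 = (11*(-3 - 90*11) - 154251) + 16493 = (11*(-3 - 990) - 154251) + 16493 = (11*(-993) - 154251) + 16493 = (-10923 - 154251) + 16493 = -165174 + 16493 = -148681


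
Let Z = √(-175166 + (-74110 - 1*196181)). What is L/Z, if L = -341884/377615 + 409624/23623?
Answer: -146603841028*I*√445457/3973654241934265 ≈ -0.024624*I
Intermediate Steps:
L = 146603841028/8920399145 (L = -341884*1/377615 + 409624*(1/23623) = -341884/377615 + 409624/23623 = 146603841028/8920399145 ≈ 16.435)
Z = I*√445457 (Z = √(-175166 + (-74110 - 196181)) = √(-175166 - 270291) = √(-445457) = I*√445457 ≈ 667.43*I)
L/Z = 146603841028/(8920399145*((I*√445457))) = 146603841028*(-I*√445457/445457)/8920399145 = -146603841028*I*√445457/3973654241934265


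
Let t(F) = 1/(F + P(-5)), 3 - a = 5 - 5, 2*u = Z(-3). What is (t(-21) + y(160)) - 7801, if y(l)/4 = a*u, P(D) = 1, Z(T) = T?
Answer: -156381/20 ≈ -7819.0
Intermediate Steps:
u = -3/2 (u = (½)*(-3) = -3/2 ≈ -1.5000)
a = 3 (a = 3 - (5 - 5) = 3 - 1*0 = 3 + 0 = 3)
y(l) = -18 (y(l) = 4*(3*(-3/2)) = 4*(-9/2) = -18)
t(F) = 1/(1 + F) (t(F) = 1/(F + 1) = 1/(1 + F))
(t(-21) + y(160)) - 7801 = (1/(1 - 21) - 18) - 7801 = (1/(-20) - 18) - 7801 = (-1/20 - 18) - 7801 = -361/20 - 7801 = -156381/20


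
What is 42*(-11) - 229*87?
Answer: -20385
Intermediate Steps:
42*(-11) - 229*87 = -462 - 19923 = -20385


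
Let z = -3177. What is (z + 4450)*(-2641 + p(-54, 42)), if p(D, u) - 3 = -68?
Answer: -3444738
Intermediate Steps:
p(D, u) = -65 (p(D, u) = 3 - 68 = -65)
(z + 4450)*(-2641 + p(-54, 42)) = (-3177 + 4450)*(-2641 - 65) = 1273*(-2706) = -3444738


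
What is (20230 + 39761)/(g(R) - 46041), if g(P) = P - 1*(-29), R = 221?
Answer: -59991/45791 ≈ -1.3101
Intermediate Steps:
g(P) = 29 + P (g(P) = P + 29 = 29 + P)
(20230 + 39761)/(g(R) - 46041) = (20230 + 39761)/((29 + 221) - 46041) = 59991/(250 - 46041) = 59991/(-45791) = 59991*(-1/45791) = -59991/45791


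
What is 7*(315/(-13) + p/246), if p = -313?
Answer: -570913/3198 ≈ -178.52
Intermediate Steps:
7*(315/(-13) + p/246) = 7*(315/(-13) - 313/246) = 7*(315*(-1/13) - 313*1/246) = 7*(-315/13 - 313/246) = 7*(-81559/3198) = -570913/3198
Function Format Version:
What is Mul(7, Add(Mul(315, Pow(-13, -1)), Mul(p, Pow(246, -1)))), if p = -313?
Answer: Rational(-570913, 3198) ≈ -178.52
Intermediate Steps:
Mul(7, Add(Mul(315, Pow(-13, -1)), Mul(p, Pow(246, -1)))) = Mul(7, Add(Mul(315, Pow(-13, -1)), Mul(-313, Pow(246, -1)))) = Mul(7, Add(Mul(315, Rational(-1, 13)), Mul(-313, Rational(1, 246)))) = Mul(7, Add(Rational(-315, 13), Rational(-313, 246))) = Mul(7, Rational(-81559, 3198)) = Rational(-570913, 3198)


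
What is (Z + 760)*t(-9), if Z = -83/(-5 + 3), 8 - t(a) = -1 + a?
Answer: 14427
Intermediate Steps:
t(a) = 9 - a (t(a) = 8 - (-1 + a) = 8 + (1 - a) = 9 - a)
Z = 83/2 (Z = -83/(-2) = -83*(-½) = 83/2 ≈ 41.500)
(Z + 760)*t(-9) = (83/2 + 760)*(9 - 1*(-9)) = 1603*(9 + 9)/2 = (1603/2)*18 = 14427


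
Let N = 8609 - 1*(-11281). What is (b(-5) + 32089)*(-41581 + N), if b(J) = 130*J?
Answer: -681943349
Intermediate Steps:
N = 19890 (N = 8609 + 11281 = 19890)
(b(-5) + 32089)*(-41581 + N) = (130*(-5) + 32089)*(-41581 + 19890) = (-650 + 32089)*(-21691) = 31439*(-21691) = -681943349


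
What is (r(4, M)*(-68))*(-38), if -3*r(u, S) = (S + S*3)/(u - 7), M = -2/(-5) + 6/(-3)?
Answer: -82688/45 ≈ -1837.5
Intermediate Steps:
M = -8/5 (M = -2*(-⅕) + 6*(-⅓) = ⅖ - 2 = -8/5 ≈ -1.6000)
r(u, S) = -4*S/(3*(-7 + u)) (r(u, S) = -(S + S*3)/(3*(u - 7)) = -(S + 3*S)/(3*(-7 + u)) = -4*S/(3*(-7 + u)))
(r(4, M)*(-68))*(-38) = (-4*(-8/5)/(-21 + 3*4)*(-68))*(-38) = (-4*(-8/5)/(-21 + 12)*(-68))*(-38) = (-4*(-8/5)/(-9)*(-68))*(-38) = (-4*(-8/5)*(-⅑)*(-68))*(-38) = -32/45*(-68)*(-38) = (2176/45)*(-38) = -82688/45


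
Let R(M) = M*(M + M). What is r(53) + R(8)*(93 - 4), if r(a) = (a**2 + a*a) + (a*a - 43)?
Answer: 19776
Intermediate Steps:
R(M) = 2*M**2 (R(M) = M*(2*M) = 2*M**2)
r(a) = -43 + 3*a**2 (r(a) = (a**2 + a**2) + (a**2 - 43) = 2*a**2 + (-43 + a**2) = -43 + 3*a**2)
r(53) + R(8)*(93 - 4) = (-43 + 3*53**2) + (2*8**2)*(93 - 4) = (-43 + 3*2809) + (2*64)*89 = (-43 + 8427) + 128*89 = 8384 + 11392 = 19776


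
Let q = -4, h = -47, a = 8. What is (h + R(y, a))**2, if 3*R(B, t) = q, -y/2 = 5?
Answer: 21025/9 ≈ 2336.1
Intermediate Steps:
y = -10 (y = -2*5 = -10)
R(B, t) = -4/3 (R(B, t) = (1/3)*(-4) = -4/3)
(h + R(y, a))**2 = (-47 - 4/3)**2 = (-145/3)**2 = 21025/9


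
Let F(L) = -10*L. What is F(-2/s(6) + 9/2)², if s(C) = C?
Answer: 15625/9 ≈ 1736.1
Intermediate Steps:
F(-2/s(6) + 9/2)² = (-10*(-2/6 + 9/2))² = (-10*(-2*⅙ + 9*(½)))² = (-10*(-⅓ + 9/2))² = (-10*25/6)² = (-125/3)² = 15625/9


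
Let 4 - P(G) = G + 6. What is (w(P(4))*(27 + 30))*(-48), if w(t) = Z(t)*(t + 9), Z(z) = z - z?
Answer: 0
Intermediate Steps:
P(G) = -2 - G (P(G) = 4 - (G + 6) = 4 - (6 + G) = 4 + (-6 - G) = -2 - G)
Z(z) = 0
w(t) = 0 (w(t) = 0*(t + 9) = 0*(9 + t) = 0)
(w(P(4))*(27 + 30))*(-48) = (0*(27 + 30))*(-48) = (0*57)*(-48) = 0*(-48) = 0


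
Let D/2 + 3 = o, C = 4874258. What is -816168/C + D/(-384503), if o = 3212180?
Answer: -15813888961918/937083411887 ≈ -16.876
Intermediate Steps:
D = 6424354 (D = -6 + 2*3212180 = -6 + 6424360 = 6424354)
-816168/C + D/(-384503) = -816168/4874258 + 6424354/(-384503) = -816168*1/4874258 + 6424354*(-1/384503) = -408084/2437129 - 6424354/384503 = -15813888961918/937083411887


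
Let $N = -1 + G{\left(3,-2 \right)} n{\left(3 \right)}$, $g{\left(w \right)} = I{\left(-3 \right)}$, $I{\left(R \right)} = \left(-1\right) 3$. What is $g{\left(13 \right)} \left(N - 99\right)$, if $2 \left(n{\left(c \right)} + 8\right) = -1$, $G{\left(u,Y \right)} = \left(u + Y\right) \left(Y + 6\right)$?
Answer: $402$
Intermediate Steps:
$G{\left(u,Y \right)} = \left(6 + Y\right) \left(Y + u\right)$ ($G{\left(u,Y \right)} = \left(Y + u\right) \left(6 + Y\right) = \left(6 + Y\right) \left(Y + u\right)$)
$n{\left(c \right)} = - \frac{17}{2}$ ($n{\left(c \right)} = -8 + \frac{1}{2} \left(-1\right) = -8 - \frac{1}{2} = - \frac{17}{2}$)
$I{\left(R \right)} = -3$
$g{\left(w \right)} = -3$
$N = -35$ ($N = -1 + \left(\left(-2\right)^{2} + 6 \left(-2\right) + 6 \cdot 3 - 6\right) \left(- \frac{17}{2}\right) = -1 + \left(4 - 12 + 18 - 6\right) \left(- \frac{17}{2}\right) = -1 + 4 \left(- \frac{17}{2}\right) = -1 - 34 = -35$)
$g{\left(13 \right)} \left(N - 99\right) = - 3 \left(-35 - 99\right) = \left(-3\right) \left(-134\right) = 402$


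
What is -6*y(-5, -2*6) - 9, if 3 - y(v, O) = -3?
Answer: -45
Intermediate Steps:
y(v, O) = 6 (y(v, O) = 3 - 1*(-3) = 3 + 3 = 6)
-6*y(-5, -2*6) - 9 = -6*6 - 9 = -36 - 9 = -45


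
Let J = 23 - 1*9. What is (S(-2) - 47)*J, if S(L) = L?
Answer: -686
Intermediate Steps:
J = 14 (J = 23 - 9 = 14)
(S(-2) - 47)*J = (-2 - 47)*14 = -49*14 = -686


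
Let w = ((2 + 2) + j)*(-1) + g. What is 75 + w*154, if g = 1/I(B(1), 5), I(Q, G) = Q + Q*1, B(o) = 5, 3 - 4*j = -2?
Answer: -7181/10 ≈ -718.10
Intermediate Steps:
j = 5/4 (j = ¾ - ¼*(-2) = ¾ + ½ = 5/4 ≈ 1.2500)
I(Q, G) = 2*Q (I(Q, G) = Q + Q = 2*Q)
g = ⅒ (g = 1/(2*5) = 1/10 = ⅒ ≈ 0.10000)
w = -103/20 (w = ((2 + 2) + 5/4)*(-1) + ⅒ = (4 + 5/4)*(-1) + ⅒ = (21/4)*(-1) + ⅒ = -21/4 + ⅒ = -103/20 ≈ -5.1500)
75 + w*154 = 75 - 103/20*154 = 75 - 7931/10 = -7181/10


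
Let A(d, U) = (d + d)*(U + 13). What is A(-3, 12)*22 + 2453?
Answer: -847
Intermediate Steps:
A(d, U) = 2*d*(13 + U) (A(d, U) = (2*d)*(13 + U) = 2*d*(13 + U))
A(-3, 12)*22 + 2453 = (2*(-3)*(13 + 12))*22 + 2453 = (2*(-3)*25)*22 + 2453 = -150*22 + 2453 = -3300 + 2453 = -847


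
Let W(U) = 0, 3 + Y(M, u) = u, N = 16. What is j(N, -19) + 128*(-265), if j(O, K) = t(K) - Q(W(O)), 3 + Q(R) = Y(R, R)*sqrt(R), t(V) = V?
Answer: -33936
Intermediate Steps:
Y(M, u) = -3 + u
Q(R) = -3 + sqrt(R)*(-3 + R) (Q(R) = -3 + (-3 + R)*sqrt(R) = -3 + sqrt(R)*(-3 + R))
j(O, K) = 3 + K (j(O, K) = K - (-3 + sqrt(0)*(-3 + 0)) = K - (-3 + 0*(-3)) = K - (-3 + 0) = K - 1*(-3) = K + 3 = 3 + K)
j(N, -19) + 128*(-265) = (3 - 19) + 128*(-265) = -16 - 33920 = -33936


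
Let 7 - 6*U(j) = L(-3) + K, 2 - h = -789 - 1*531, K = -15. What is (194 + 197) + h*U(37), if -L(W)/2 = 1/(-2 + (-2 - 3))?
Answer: 108683/21 ≈ 5175.4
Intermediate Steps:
h = 1322 (h = 2 - (-789 - 1*531) = 2 - (-789 - 531) = 2 - 1*(-1320) = 2 + 1320 = 1322)
L(W) = 2/7 (L(W) = -2/(-2 + (-2 - 3)) = -2/(-2 - 5) = -2/(-7) = -2*(-⅐) = 2/7)
U(j) = 76/21 (U(j) = 7/6 - (2/7 - 15)/6 = 7/6 - ⅙*(-103/7) = 7/6 + 103/42 = 76/21)
(194 + 197) + h*U(37) = (194 + 197) + 1322*(76/21) = 391 + 100472/21 = 108683/21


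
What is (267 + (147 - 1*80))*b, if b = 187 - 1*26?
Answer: 53774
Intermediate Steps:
b = 161 (b = 187 - 26 = 161)
(267 + (147 - 1*80))*b = (267 + (147 - 1*80))*161 = (267 + (147 - 80))*161 = (267 + 67)*161 = 334*161 = 53774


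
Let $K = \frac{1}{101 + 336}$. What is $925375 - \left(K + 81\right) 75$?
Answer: $\frac{401734025}{437} \approx 9.193 \cdot 10^{5}$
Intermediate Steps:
$K = \frac{1}{437} \approx 0.0022883$
$925375 - \left(K + 81\right) 75 = 925375 - \left(\frac{1}{437} + 81\right) 75 = 925375 - \frac{35398}{437} \cdot 75 = 925375 - \frac{2654850}{437} = \frac{401734025}{437}$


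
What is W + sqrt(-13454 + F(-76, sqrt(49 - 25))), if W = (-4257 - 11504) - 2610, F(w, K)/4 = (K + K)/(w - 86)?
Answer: -18371 + I*sqrt(1089774 + 8*sqrt(6))/9 ≈ -18371.0 + 115.99*I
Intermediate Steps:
F(w, K) = 8*K/(-86 + w) (F(w, K) = 4*((K + K)/(w - 86)) = 4*((2*K)/(-86 + w)) = 4*(2*K/(-86 + w)) = 8*K/(-86 + w))
W = -18371 (W = -15761 - 2610 = -18371)
W + sqrt(-13454 + F(-76, sqrt(49 - 25))) = -18371 + sqrt(-13454 + 8*sqrt(49 - 25)/(-86 - 76)) = -18371 + sqrt(-13454 + 8*sqrt(24)/(-162)) = -18371 + sqrt(-13454 + 8*(2*sqrt(6))*(-1/162)) = -18371 + sqrt(-13454 - 8*sqrt(6)/81)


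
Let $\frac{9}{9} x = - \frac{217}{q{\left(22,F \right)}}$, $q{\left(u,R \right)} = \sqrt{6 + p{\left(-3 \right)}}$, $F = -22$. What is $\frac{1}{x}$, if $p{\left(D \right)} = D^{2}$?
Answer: $- \frac{\sqrt{15}}{217} \approx -0.017848$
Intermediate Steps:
$q{\left(u,R \right)} = \sqrt{15}$ ($q{\left(u,R \right)} = \sqrt{6 + \left(-3\right)^{2}} = \sqrt{6 + 9} = \sqrt{15}$)
$x = - \frac{217 \sqrt{15}}{15}$ ($x = - \frac{217}{\sqrt{15}} = - 217 \frac{\sqrt{15}}{15} = - \frac{217 \sqrt{15}}{15} \approx -56.029$)
$\frac{1}{x} = \frac{1}{\left(- \frac{217}{15}\right) \sqrt{15}} = - \frac{\sqrt{15}}{217}$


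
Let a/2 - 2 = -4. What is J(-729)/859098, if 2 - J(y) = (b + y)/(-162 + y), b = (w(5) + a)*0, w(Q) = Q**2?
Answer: 13/9450078 ≈ 1.3757e-6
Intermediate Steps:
a = -4 (a = 4 + 2*(-4) = 4 - 8 = -4)
b = 0 (b = (5**2 - 4)*0 = (25 - 4)*0 = 21*0 = 0)
J(y) = 2 - y/(-162 + y) (J(y) = 2 - (0 + y)/(-162 + y) = 2 - y/(-162 + y))
J(-729)/859098 = ((-324 - 729)/(-162 - 729))/859098 = (-1053/(-891))*(1/859098) = -1/891*(-1053)*(1/859098) = (13/11)*(1/859098) = 13/9450078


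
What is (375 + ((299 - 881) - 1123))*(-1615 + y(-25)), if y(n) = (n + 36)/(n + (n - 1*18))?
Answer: 73037615/34 ≈ 2.1482e+6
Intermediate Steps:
y(n) = (36 + n)/(-18 + 2*n) (y(n) = (36 + n)/(n + (n - 18)) = (36 + n)/(n + (-18 + n)) = (36 + n)/(-18 + 2*n))
(375 + ((299 - 881) - 1123))*(-1615 + y(-25)) = (375 + ((299 - 881) - 1123))*(-1615 + (36 - 25)/(2*(-9 - 25))) = (375 + (-582 - 1123))*(-1615 + (1/2)*11/(-34)) = (375 - 1705)*(-1615 + (1/2)*(-1/34)*11) = -1330*(-1615 - 11/68) = -1330*(-109831/68) = 73037615/34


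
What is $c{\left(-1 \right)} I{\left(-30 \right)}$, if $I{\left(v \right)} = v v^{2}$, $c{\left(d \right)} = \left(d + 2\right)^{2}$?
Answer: $-27000$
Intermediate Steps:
$c{\left(d \right)} = \left(2 + d\right)^{2}$
$I{\left(v \right)} = v^{3}$
$c{\left(-1 \right)} I{\left(-30 \right)} = \left(2 - 1\right)^{2} \left(-30\right)^{3} = 1^{2} \left(-27000\right) = 1 \left(-27000\right) = -27000$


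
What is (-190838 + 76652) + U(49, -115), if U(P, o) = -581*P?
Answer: -142655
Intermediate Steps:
(-190838 + 76652) + U(49, -115) = (-190838 + 76652) - 581*49 = -114186 - 28469 = -142655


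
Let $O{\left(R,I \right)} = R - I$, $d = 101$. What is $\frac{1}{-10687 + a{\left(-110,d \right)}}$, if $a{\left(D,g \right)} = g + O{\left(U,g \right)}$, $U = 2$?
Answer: $- \frac{1}{10685} \approx -9.3589 \cdot 10^{-5}$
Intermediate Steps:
$a{\left(D,g \right)} = 2$ ($a{\left(D,g \right)} = g - \left(-2 + g\right) = 2$)
$\frac{1}{-10687 + a{\left(-110,d \right)}} = \frac{1}{-10687 + 2} = \frac{1}{-10685} = - \frac{1}{10685}$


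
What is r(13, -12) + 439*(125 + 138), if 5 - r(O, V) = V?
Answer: 115474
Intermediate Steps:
r(O, V) = 5 - V
r(13, -12) + 439*(125 + 138) = (5 - 1*(-12)) + 439*(125 + 138) = (5 + 12) + 439*263 = 17 + 115457 = 115474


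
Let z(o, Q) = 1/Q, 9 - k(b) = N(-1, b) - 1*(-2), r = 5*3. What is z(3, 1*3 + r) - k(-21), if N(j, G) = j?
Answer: -143/18 ≈ -7.9444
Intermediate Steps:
r = 15
k(b) = 8 (k(b) = 9 - (-1 - 1*(-2)) = 9 - (-1 + 2) = 9 - 1*1 = 9 - 1 = 8)
z(3, 1*3 + r) - k(-21) = 1/(1*3 + 15) - 1*8 = 1/(3 + 15) - 8 = 1/18 - 8 = -143/18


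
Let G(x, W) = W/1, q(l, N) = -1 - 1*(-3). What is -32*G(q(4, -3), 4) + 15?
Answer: -113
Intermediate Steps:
q(l, N) = 2 (q(l, N) = -1 + 3 = 2)
G(x, W) = W (G(x, W) = W*1 = W)
-32*G(q(4, -3), 4) + 15 = -32*4 + 15 = -128 + 15 = -113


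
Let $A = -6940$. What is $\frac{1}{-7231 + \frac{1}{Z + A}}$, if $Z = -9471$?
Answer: $- \frac{16411}{118667942} \approx -0.00013829$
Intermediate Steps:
$\frac{1}{-7231 + \frac{1}{Z + A}} = \frac{1}{-7231 + \frac{1}{-9471 - 6940}} = \frac{1}{-7231 + \frac{1}{-16411}} = \frac{1}{-7231 - \frac{1}{16411}} = \frac{1}{- \frac{118667942}{16411}} = - \frac{16411}{118667942}$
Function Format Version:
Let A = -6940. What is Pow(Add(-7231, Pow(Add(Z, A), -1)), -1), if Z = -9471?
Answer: Rational(-16411, 118667942) ≈ -0.00013829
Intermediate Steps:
Pow(Add(-7231, Pow(Add(Z, A), -1)), -1) = Pow(Add(-7231, Pow(Add(-9471, -6940), -1)), -1) = Pow(Add(-7231, Pow(-16411, -1)), -1) = Pow(Add(-7231, Rational(-1, 16411)), -1) = Pow(Rational(-118667942, 16411), -1) = Rational(-16411, 118667942)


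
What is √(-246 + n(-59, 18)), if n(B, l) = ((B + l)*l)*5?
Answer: 4*I*√246 ≈ 62.738*I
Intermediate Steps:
n(B, l) = 5*l*(B + l) (n(B, l) = (l*(B + l))*5 = 5*l*(B + l))
√(-246 + n(-59, 18)) = √(-246 + 5*18*(-59 + 18)) = √(-246 + 5*18*(-41)) = √(-246 - 3690) = √(-3936) = 4*I*√246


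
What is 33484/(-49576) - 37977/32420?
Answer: -371037379/200906740 ≈ -1.8468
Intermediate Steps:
33484/(-49576) - 37977/32420 = 33484*(-1/49576) - 37977*1/32420 = -8371/12394 - 37977/32420 = -371037379/200906740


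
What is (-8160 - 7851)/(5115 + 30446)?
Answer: -16011/35561 ≈ -0.45024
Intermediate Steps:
(-8160 - 7851)/(5115 + 30446) = -16011/35561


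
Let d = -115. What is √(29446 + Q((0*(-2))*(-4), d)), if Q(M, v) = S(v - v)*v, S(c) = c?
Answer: √29446 ≈ 171.60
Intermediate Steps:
Q(M, v) = 0 (Q(M, v) = (v - v)*v = 0*v = 0)
√(29446 + Q((0*(-2))*(-4), d)) = √(29446 + 0) = √29446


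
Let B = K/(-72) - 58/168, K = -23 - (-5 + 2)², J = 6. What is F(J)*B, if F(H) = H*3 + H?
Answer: 50/21 ≈ 2.3810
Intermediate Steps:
K = -32 (K = -23 - 1*(-3)² = -23 - 1*9 = -23 - 9 = -32)
F(H) = 4*H (F(H) = 3*H + H = 4*H)
B = 25/252 (B = -32/(-72) - 58/168 = -32*(-1/72) - 58*1/168 = 4/9 - 29/84 = 25/252 ≈ 0.099206)
F(J)*B = (4*6)*(25/252) = 24*(25/252) = 50/21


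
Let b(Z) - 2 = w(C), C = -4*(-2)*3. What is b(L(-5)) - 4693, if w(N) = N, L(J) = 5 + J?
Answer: -4667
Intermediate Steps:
C = 24 (C = 8*3 = 24)
b(Z) = 26 (b(Z) = 2 + 24 = 26)
b(L(-5)) - 4693 = 26 - 4693 = -4667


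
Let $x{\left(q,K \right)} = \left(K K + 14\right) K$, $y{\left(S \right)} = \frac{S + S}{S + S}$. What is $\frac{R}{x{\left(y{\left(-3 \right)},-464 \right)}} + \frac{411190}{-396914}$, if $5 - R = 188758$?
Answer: $- \frac{20502270630679}{19826616374880} \approx -1.0341$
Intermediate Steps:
$y{\left(S \right)} = 1$ ($y{\left(S \right)} = \frac{2 S}{2 S} = 2 S \frac{1}{2 S} = 1$)
$R = -188753$ ($R = 5 - 188758 = -188753$)
$x{\left(q,K \right)} = K \left(14 + K^{2}\right)$ ($x{\left(q,K \right)} = \left(K^{2} + 14\right) K = \left(14 + K^{2}\right) K = K \left(14 + K^{2}\right)$)
$\frac{R}{x{\left(y{\left(-3 \right)},-464 \right)}} + \frac{411190}{-396914} = - \frac{188753}{\left(-464\right) \left(14 + \left(-464\right)^{2}\right)} + \frac{411190}{-396914} = - \frac{188753}{\left(-464\right) \left(14 + 215296\right)} + 411190 \left(- \frac{1}{396914}\right) = - \frac{188753}{\left(-464\right) 215310} - \frac{205595}{198457} = - \frac{188753}{-99903840} - \frac{205595}{198457} = \left(-188753\right) \left(- \frac{1}{99903840}\right) - \frac{205595}{198457} = \frac{188753}{99903840} - \frac{205595}{198457} = - \frac{20502270630679}{19826616374880}$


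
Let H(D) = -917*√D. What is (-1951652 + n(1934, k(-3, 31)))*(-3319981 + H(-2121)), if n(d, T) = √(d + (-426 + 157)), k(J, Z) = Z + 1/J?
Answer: 7*(474283 + 131*I*√2121)*(1951652 - 3*√185) ≈ 6.4793e+12 + 8.242e+10*I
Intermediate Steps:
n(d, T) = √(-269 + d) (n(d, T) = √(d - 269) = √(-269 + d))
(-1951652 + n(1934, k(-3, 31)))*(-3319981 + H(-2121)) = (-1951652 + √(-269 + 1934))*(-3319981 - 917*I*√2121) = (-1951652 + √1665)*(-3319981 - 917*I*√2121) = (-1951652 + 3*√185)*(-3319981 - 917*I*√2121) = (-3319981 - 917*I*√2121)*(-1951652 + 3*√185)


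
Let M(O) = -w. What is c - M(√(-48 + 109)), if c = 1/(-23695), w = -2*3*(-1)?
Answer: 142169/23695 ≈ 6.0000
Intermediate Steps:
w = 6 (w = -6*(-1) = 6)
c = -1/23695 ≈ -4.2203e-5
M(O) = -6 (M(O) = -1*6 = -6)
c - M(√(-48 + 109)) = -1/23695 - 1*(-6) = -1/23695 + 6 = 142169/23695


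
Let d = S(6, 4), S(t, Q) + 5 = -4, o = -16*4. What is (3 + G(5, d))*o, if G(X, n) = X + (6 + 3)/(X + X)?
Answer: -2848/5 ≈ -569.60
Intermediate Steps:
o = -64
S(t, Q) = -9 (S(t, Q) = -5 - 4 = -9)
d = -9
G(X, n) = X + 9/(2*X) (G(X, n) = X + 9/((2*X)) = X + 9*(1/(2*X)) = X + 9/(2*X))
(3 + G(5, d))*o = (3 + (5 + (9/2)/5))*(-64) = (3 + (5 + (9/2)*(1/5)))*(-64) = (3 + (5 + 9/10))*(-64) = (3 + 59/10)*(-64) = (89/10)*(-64) = -2848/5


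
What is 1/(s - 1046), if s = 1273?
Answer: 1/227 ≈ 0.0044053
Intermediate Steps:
1/(s - 1046) = 1/(1273 - 1046) = 1/227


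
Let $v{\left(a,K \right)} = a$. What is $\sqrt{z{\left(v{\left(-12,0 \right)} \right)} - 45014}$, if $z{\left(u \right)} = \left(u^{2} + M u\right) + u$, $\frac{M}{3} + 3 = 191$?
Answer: $5 i \sqrt{2066} \approx 227.27 i$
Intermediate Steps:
$M = 564$ ($M = -9 + 3 \cdot 191 = -9 + 573 = 564$)
$z{\left(u \right)} = u^{2} + 565 u$ ($z{\left(u \right)} = \left(u^{2} + 564 u\right) + u = u^{2} + 565 u$)
$\sqrt{z{\left(v{\left(-12,0 \right)} \right)} - 45014} = \sqrt{- 12 \left(565 - 12\right) - 45014} = \sqrt{\left(-12\right) 553 - 45014} = \sqrt{-6636 - 45014} = \sqrt{-51650} = 5 i \sqrt{2066}$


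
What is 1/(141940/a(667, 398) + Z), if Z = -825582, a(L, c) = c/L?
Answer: -199/116953828 ≈ -1.7015e-6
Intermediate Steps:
1/(141940/a(667, 398) + Z) = 1/(141940/((398/667)) - 825582) = 1/(141940/((398*(1/667))) - 825582) = 1/(141940/(398/667) - 825582) = 1/(141940*(667/398) - 825582) = 1/(47336990/199 - 825582) = 1/(-116953828/199) = -199/116953828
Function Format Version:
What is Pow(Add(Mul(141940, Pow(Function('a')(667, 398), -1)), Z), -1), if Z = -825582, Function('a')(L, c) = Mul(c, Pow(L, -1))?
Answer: Rational(-199, 116953828) ≈ -1.7015e-6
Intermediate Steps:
Pow(Add(Mul(141940, Pow(Function('a')(667, 398), -1)), Z), -1) = Pow(Add(Mul(141940, Pow(Mul(398, Pow(667, -1)), -1)), -825582), -1) = Pow(Add(Mul(141940, Pow(Mul(398, Rational(1, 667)), -1)), -825582), -1) = Pow(Add(Mul(141940, Pow(Rational(398, 667), -1)), -825582), -1) = Pow(Add(Mul(141940, Rational(667, 398)), -825582), -1) = Pow(Add(Rational(47336990, 199), -825582), -1) = Pow(Rational(-116953828, 199), -1) = Rational(-199, 116953828)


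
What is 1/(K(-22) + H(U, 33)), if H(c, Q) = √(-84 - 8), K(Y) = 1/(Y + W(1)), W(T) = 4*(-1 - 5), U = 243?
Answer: -46/194673 - 4232*I*√23/194673 ≈ -0.00023629 - 0.10426*I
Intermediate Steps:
W(T) = -24 (W(T) = 4*(-6) = -24)
K(Y) = 1/(-24 + Y) (K(Y) = 1/(Y - 24) = 1/(-24 + Y))
H(c, Q) = 2*I*√23 (H(c, Q) = √(-92) = 2*I*√23)
1/(K(-22) + H(U, 33)) = 1/(1/(-24 - 22) + 2*I*√23) = 1/(1/(-46) + 2*I*√23) = 1/(-1/46 + 2*I*√23)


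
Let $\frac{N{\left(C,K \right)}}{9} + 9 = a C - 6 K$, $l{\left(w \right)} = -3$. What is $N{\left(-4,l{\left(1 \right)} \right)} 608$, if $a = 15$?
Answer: $-279072$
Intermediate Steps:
$N{\left(C,K \right)} = -81 - 54 K + 135 C$ ($N{\left(C,K \right)} = -81 + 9 \left(15 C - 6 K\right) = -81 + 9 \left(- 6 K + 15 C\right) = -81 + \left(- 54 K + 135 C\right) = -81 - 54 K + 135 C$)
$N{\left(-4,l{\left(1 \right)} \right)} 608 = \left(-81 - -162 + 135 \left(-4\right)\right) 608 = \left(-81 + 162 - 540\right) 608 = \left(-459\right) 608 = -279072$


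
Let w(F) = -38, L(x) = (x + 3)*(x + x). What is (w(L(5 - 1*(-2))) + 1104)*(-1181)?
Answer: -1258946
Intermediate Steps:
L(x) = 2*x*(3 + x) (L(x) = (3 + x)*(2*x) = 2*x*(3 + x))
(w(L(5 - 1*(-2))) + 1104)*(-1181) = (-38 + 1104)*(-1181) = 1066*(-1181) = -1258946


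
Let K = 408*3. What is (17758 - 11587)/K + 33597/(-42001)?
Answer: 4275793/1008024 ≈ 4.2418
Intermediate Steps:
K = 1224
(17758 - 11587)/K + 33597/(-42001) = (17758 - 11587)/1224 + 33597/(-42001) = 6171*(1/1224) + 33597*(-1/42001) = 121/24 - 33597/42001 = 4275793/1008024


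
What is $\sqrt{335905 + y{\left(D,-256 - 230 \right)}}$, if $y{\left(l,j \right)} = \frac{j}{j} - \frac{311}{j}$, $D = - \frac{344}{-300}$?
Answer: $\frac{\sqrt{979503762}}{54} \approx 579.57$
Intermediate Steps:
$D = \frac{86}{75}$ ($D = \left(-344\right) \left(- \frac{1}{300}\right) = \frac{86}{75} \approx 1.1467$)
$y{\left(l,j \right)} = 1 - \frac{311}{j}$
$\sqrt{335905 + y{\left(D,-256 - 230 \right)}} = \sqrt{335905 + \frac{-311 - 486}{-256 - 230}} = \sqrt{335905 + \frac{-311 - 486}{-486}} = \sqrt{335905 - - \frac{797}{486}} = \sqrt{335905 + \frac{797}{486}} = \sqrt{\frac{163250627}{486}} = \frac{\sqrt{979503762}}{54}$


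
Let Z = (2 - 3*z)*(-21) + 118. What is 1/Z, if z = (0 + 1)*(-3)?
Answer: -1/113 ≈ -0.0088496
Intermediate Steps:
z = -3 (z = 1*(-3) = -3)
Z = -113 (Z = (2 - 3*(-3))*(-21) + 118 = (2 + 9)*(-21) + 118 = 11*(-21) + 118 = -231 + 118 = -113)
1/Z = 1/(-113) = -1/113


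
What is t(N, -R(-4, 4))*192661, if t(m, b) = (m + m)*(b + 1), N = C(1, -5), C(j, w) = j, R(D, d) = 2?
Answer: -385322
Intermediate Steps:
N = 1
t(m, b) = 2*m*(1 + b) (t(m, b) = (2*m)*(1 + b) = 2*m*(1 + b))
t(N, -R(-4, 4))*192661 = (2*1*(1 - 1*2))*192661 = (2*1*(1 - 2))*192661 = (2*1*(-1))*192661 = -2*192661 = -385322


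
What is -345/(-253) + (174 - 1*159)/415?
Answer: 1278/913 ≈ 1.3998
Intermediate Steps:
-345/(-253) + (174 - 1*159)/415 = -345*(-1/253) + (174 - 159)*(1/415) = 15/11 + 15*(1/415) = 15/11 + 3/83 = 1278/913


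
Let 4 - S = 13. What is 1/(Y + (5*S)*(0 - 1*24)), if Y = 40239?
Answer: 1/41319 ≈ 2.4202e-5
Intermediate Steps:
S = -9 (S = 4 - 1*13 = 4 - 13 = -9)
1/(Y + (5*S)*(0 - 1*24)) = 1/(40239 + (5*(-9))*(0 - 1*24)) = 1/(40239 - 45*(0 - 24)) = 1/(40239 - 45*(-24)) = 1/(40239 + 1080) = 1/41319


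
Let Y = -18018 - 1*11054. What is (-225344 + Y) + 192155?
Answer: -62261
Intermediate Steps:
Y = -29072 (Y = -18018 - 11054 = -29072)
(-225344 + Y) + 192155 = (-225344 - 29072) + 192155 = -254416 + 192155 = -62261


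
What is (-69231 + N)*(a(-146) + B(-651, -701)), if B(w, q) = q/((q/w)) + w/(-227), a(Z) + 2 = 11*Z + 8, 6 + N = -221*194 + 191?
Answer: 57115685920/227 ≈ 2.5161e+8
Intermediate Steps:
N = -42689 (N = -6 + (-221*194 + 191) = -6 + (-42874 + 191) = -6 - 42683 = -42689)
a(Z) = 6 + 11*Z (a(Z) = -2 + (11*Z + 8) = -2 + (8 + 11*Z) = 6 + 11*Z)
B(w, q) = 226*w/227 (B(w, q) = q*(w/q) + w*(-1/227) = w - w/227 = 226*w/227)
(-69231 + N)*(a(-146) + B(-651, -701)) = (-69231 - 42689)*((6 + 11*(-146)) + (226/227)*(-651)) = -111920*((6 - 1606) - 147126/227) = -111920*(-1600 - 147126/227) = -111920*(-510326/227) = 57115685920/227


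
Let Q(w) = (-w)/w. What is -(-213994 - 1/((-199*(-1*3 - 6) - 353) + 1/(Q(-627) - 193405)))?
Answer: 59515546464444/278117827 ≈ 2.1399e+5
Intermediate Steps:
Q(w) = -1
-(-213994 - 1/((-199*(-1*3 - 6) - 353) + 1/(Q(-627) - 193405))) = -(-213994 - 1/((-199*(-1*3 - 6) - 353) + 1/(-1 - 193405))) = -(-213994 - 1/((-199*(-3 - 6) - 353) + 1/(-193406))) = -(-213994 - 1/((-199*(-9) - 353) - 1/193406)) = -(-213994 - 1/((1791 - 353) - 1/193406)) = -(-213994 - 1/(1438 - 1/193406)) = -(-213994 - 1/278117827/193406) = -(-213994 - 1*193406/278117827) = -(-213994 - 193406/278117827) = -1*(-59515546464444/278117827) = 59515546464444/278117827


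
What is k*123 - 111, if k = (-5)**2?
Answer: 2964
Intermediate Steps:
k = 25
k*123 - 111 = 25*123 - 111 = 3075 - 111 = 2964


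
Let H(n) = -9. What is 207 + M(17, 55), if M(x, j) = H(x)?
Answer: 198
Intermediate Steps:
M(x, j) = -9
207 + M(17, 55) = 207 - 9 = 198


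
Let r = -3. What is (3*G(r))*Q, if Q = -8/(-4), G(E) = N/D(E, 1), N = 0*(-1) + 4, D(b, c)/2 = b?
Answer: -4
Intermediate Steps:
D(b, c) = 2*b
N = 4 (N = 0 + 4 = 4)
G(E) = 2/E (G(E) = 4/((2*E)) = 4*(1/(2*E)) = 2/E)
Q = 2 (Q = -8*(-¼) = 2)
(3*G(r))*Q = (3*(2/(-3)))*2 = (3*(2*(-⅓)))*2 = (3*(-⅔))*2 = -2*2 = -4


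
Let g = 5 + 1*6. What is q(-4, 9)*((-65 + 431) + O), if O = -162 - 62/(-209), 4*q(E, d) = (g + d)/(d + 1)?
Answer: 21349/209 ≈ 102.15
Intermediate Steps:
g = 11 (g = 5 + 6 = 11)
q(E, d) = (11 + d)/(4*(1 + d)) (q(E, d) = ((11 + d)/(d + 1))/4 = ((11 + d)/(1 + d))/4 = (11 + d)/(4*(1 + d)))
O = -33796/209 (O = -162 - 62*(-1)/209 = -162 - 1*(-62/209) = -162 + 62/209 = -33796/209 ≈ -161.70)
q(-4, 9)*((-65 + 431) + O) = ((11 + 9)/(4*(1 + 9)))*((-65 + 431) - 33796/209) = ((¼)*20/10)*(366 - 33796/209) = ((¼)*(⅒)*20)*(42698/209) = (½)*(42698/209) = 21349/209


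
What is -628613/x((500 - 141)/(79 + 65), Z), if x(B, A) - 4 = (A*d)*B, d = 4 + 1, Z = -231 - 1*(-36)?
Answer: 30173424/116483 ≈ 259.04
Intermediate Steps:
Z = -195 (Z = -231 + 36 = -195)
d = 5
x(B, A) = 4 + 5*A*B (x(B, A) = 4 + (A*5)*B = 4 + (5*A)*B = 4 + 5*A*B)
-628613/x((500 - 141)/(79 + 65), Z) = -628613/(4 + 5*(-195)*((500 - 141)/(79 + 65))) = -628613/(4 + 5*(-195)*(359/144)) = -628613/(4 - 116675/48) = -628613/(-116483/48) = -628613*(-48/116483) = 30173424/116483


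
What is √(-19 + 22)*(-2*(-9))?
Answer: 18*√3 ≈ 31.177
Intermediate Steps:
√(-19 + 22)*(-2*(-9)) = √3*18 = 18*√3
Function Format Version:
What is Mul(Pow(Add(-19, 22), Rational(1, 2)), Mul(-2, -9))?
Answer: Mul(18, Pow(3, Rational(1, 2))) ≈ 31.177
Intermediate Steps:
Mul(Pow(Add(-19, 22), Rational(1, 2)), Mul(-2, -9)) = Mul(Pow(3, Rational(1, 2)), 18) = Mul(18, Pow(3, Rational(1, 2)))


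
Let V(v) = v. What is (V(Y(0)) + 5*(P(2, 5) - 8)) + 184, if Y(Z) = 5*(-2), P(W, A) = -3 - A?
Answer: 94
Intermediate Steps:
Y(Z) = -10
(V(Y(0)) + 5*(P(2, 5) - 8)) + 184 = (-10 + 5*((-3 - 1*5) - 8)) + 184 = (-10 + 5*((-3 - 5) - 8)) + 184 = (-10 + 5*(-8 - 8)) + 184 = (-10 + 5*(-16)) + 184 = (-10 - 80) + 184 = -90 + 184 = 94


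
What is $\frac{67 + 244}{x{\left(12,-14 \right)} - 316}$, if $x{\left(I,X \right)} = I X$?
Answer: $- \frac{311}{484} \approx -0.64256$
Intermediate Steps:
$\frac{67 + 244}{x{\left(12,-14 \right)} - 316} = \frac{67 + 244}{12 \left(-14\right) - 316} = \frac{311}{-168 - 316} = \frac{311}{-484} = 311 \left(- \frac{1}{484}\right) = - \frac{311}{484}$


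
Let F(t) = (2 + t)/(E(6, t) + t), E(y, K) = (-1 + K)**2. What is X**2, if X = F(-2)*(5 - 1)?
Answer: 0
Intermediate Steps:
F(t) = (2 + t)/(t + (-1 + t)**2) (F(t) = (2 + t)/((-1 + t)**2 + t) = (2 + t)/(t + (-1 + t)**2))
X = 0 (X = ((2 - 2)/(-2 + (-1 - 2)**2))*(5 - 1) = (0/(-2 + (-3)**2))*4 = (0/(-2 + 9))*4 = (0/7)*4 = ((1/7)*0)*4 = 0*4 = 0)
X**2 = 0**2 = 0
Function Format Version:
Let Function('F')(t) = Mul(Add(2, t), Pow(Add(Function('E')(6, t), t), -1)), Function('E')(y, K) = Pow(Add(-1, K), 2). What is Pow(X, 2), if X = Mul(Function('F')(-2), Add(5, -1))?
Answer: 0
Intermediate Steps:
Function('F')(t) = Mul(Pow(Add(t, Pow(Add(-1, t), 2)), -1), Add(2, t)) (Function('F')(t) = Mul(Add(2, t), Pow(Add(Pow(Add(-1, t), 2), t), -1)) = Mul(Add(2, t), Pow(Add(t, Pow(Add(-1, t), 2)), -1)) = Mul(Pow(Add(t, Pow(Add(-1, t), 2)), -1), Add(2, t)))
X = 0 (X = Mul(Mul(Pow(Add(-2, Pow(Add(-1, -2), 2)), -1), Add(2, -2)), Add(5, -1)) = Mul(Mul(Pow(Add(-2, Pow(-3, 2)), -1), 0), 4) = Mul(Mul(Pow(Add(-2, 9), -1), 0), 4) = Mul(Mul(Pow(7, -1), 0), 4) = Mul(Mul(Rational(1, 7), 0), 4) = Mul(0, 4) = 0)
Pow(X, 2) = Pow(0, 2) = 0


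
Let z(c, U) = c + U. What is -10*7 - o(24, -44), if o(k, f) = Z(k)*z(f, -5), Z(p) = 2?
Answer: 28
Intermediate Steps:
z(c, U) = U + c
o(k, f) = -10 + 2*f (o(k, f) = 2*(-5 + f) = -10 + 2*f)
-10*7 - o(24, -44) = -10*7 - (-10 + 2*(-44)) = -70 - (-10 - 88) = -70 - 1*(-98) = -70 + 98 = 28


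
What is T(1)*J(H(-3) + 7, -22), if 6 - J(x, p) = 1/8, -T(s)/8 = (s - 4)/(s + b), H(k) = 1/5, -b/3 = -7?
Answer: 141/22 ≈ 6.4091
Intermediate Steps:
b = 21 (b = -3*(-7) = 21)
H(k) = ⅕
T(s) = -8*(-4 + s)/(21 + s) (T(s) = -8*(s - 4)/(s + 21) = -8*(-4 + s)/(21 + s))
J(x, p) = 47/8 (J(x, p) = 6 - 1/8 = 6 - 1*⅛ = 6 - ⅛ = 47/8)
T(1)*J(H(-3) + 7, -22) = (8*(4 - 1*1)/(21 + 1))*(47/8) = (8*(4 - 1)/22)*(47/8) = (8*(1/22)*3)*(47/8) = (12/11)*(47/8) = 141/22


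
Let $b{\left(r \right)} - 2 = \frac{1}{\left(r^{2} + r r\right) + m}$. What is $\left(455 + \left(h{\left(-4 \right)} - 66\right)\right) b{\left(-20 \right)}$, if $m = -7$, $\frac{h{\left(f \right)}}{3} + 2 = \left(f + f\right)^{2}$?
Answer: $\frac{912525}{793} \approx 1150.7$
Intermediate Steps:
$h{\left(f \right)} = -6 + 12 f^{2}$ ($h{\left(f \right)} = -6 + 3 \left(f + f\right)^{2} = -6 + 3 \left(2 f\right)^{2} = -6 + 3 \cdot 4 f^{2} = -6 + 12 f^{2}$)
$b{\left(r \right)} = 2 + \frac{1}{-7 + 2 r^{2}}$ ($b{\left(r \right)} = 2 + \frac{1}{\left(r^{2} + r r\right) - 7} = 2 + \frac{1}{\left(r^{2} + r^{2}\right) - 7} = 2 + \frac{1}{2 r^{2} - 7} = 2 + \frac{1}{-7 + 2 r^{2}}$)
$\left(455 + \left(h{\left(-4 \right)} - 66\right)\right) b{\left(-20 \right)} = \left(455 - \left(72 - 192\right)\right) \frac{-13 + 4 \left(-20\right)^{2}}{-7 + 2 \left(-20\right)^{2}} = \left(455 + \left(\left(-6 + 12 \cdot 16\right) - 66\right)\right) \frac{-13 + 4 \cdot 400}{-7 + 2 \cdot 400} = \left(455 + \left(\left(-6 + 192\right) - 66\right)\right) \frac{-13 + 1600}{-7 + 800} = \left(455 + \left(186 - 66\right)\right) \frac{1}{793} \cdot 1587 = \left(455 + 120\right) \frac{1}{793} \cdot 1587 = 575 \cdot \frac{1587}{793} = \frac{912525}{793}$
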